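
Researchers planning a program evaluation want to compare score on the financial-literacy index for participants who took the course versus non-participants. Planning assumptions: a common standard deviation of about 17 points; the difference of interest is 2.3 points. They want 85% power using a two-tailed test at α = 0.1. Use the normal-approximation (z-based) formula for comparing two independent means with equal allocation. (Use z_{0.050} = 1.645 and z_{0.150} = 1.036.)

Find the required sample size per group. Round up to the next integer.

n = 786 per group

n = (z_{α/2} + z_β)² · (σ₁² + σ₂²) / δ²
  = (1.645 + 1.036)² · (2·17² = 578) / 2.3²
  = 7.1878 · 578 / 5.29
  = 785.35
Round up → n = 786 per group.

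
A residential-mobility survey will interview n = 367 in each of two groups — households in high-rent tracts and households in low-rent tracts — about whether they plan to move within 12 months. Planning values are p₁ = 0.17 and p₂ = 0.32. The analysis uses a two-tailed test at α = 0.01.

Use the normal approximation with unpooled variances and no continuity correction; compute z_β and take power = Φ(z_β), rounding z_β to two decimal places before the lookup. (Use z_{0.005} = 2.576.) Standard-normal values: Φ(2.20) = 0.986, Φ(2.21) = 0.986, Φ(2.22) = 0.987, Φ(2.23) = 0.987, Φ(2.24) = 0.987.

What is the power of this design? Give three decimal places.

z_β = |p₁−p₂|·√(n/[p₁q₁+p₂q₂]) − z_{α/2}
    = 0.15 · √(367/0.3587) − 2.576
    = 0.15 · 31.9865 − 2.576
    = 4.7980 − 2.576 = 2.2220 → 2.22
Power = Φ(2.22) = 0.987.

Power ≈ 0.987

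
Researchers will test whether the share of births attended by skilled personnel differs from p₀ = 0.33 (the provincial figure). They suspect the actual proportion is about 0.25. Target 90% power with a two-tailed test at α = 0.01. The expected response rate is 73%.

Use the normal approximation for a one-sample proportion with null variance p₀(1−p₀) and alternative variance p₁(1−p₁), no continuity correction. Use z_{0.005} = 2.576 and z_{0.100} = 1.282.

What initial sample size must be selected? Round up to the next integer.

n = 668

n = [z_{α/2}·√(p₀q₀) + z_β·√(p₁q₁)]² / (p₁ − p₀)²
  = [2.576·√(0.33·0.67) + 1.282·√(0.25·0.75)]² / (-0.08)²
  = [2.576·0.4702 + 1.282·0.4330]² / 0.0064
  = [1.7664]² / 0.0064
  = 487.52
Adjust for 73% response: 487.52 / 0.73 = 667.84.
Round up → n = 668.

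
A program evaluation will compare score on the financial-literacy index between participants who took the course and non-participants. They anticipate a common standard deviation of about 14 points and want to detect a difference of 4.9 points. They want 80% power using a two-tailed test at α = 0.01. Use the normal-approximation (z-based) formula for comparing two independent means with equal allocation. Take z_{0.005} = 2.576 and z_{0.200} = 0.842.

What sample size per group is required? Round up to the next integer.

n = (z_{α/2} + z_β)² · (σ₁² + σ₂²) / δ²
  = (2.576 + 0.842)² · (2·14² = 392) / 4.9²
  = 11.6827 · 392 / 24.01
  = 190.74
Round up → n = 191 per group.

n = 191 per group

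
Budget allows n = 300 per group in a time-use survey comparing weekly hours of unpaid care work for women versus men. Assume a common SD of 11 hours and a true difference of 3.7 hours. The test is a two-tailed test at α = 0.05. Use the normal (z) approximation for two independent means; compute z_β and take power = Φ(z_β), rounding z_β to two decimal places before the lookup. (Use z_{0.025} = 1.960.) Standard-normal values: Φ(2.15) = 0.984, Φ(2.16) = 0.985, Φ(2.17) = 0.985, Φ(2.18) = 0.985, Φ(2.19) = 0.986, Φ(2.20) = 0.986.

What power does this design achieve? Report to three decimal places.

Power ≈ 0.985

z_β = δ·√(n/(σ₁²+σ₂²)) − z_{α/2}
    = 3.7 · √(300/242) − 1.960
    = 3.7 · 1.11340 − 1.960
    = 4.1196 − 1.960 = 2.1596 → 2.16
Power = Φ(2.16) = 0.985.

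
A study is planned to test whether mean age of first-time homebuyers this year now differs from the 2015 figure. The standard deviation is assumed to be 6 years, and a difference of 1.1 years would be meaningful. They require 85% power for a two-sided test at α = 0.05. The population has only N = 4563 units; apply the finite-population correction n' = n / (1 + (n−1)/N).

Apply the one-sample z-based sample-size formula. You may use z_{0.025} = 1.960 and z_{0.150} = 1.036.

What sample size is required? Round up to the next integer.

n = 253

n = (z_{α/2} + z_β)² · σ² / δ²
  = (1.960 + 1.036)² · 6² / 1.1²
  = 8.9760 · 36 / 1.21
  = 267.06
Finite-population correction (N = 4563): 267.06 / (1 + (267.06 − 1)/4563) = 252.34.
Round up → n = 253.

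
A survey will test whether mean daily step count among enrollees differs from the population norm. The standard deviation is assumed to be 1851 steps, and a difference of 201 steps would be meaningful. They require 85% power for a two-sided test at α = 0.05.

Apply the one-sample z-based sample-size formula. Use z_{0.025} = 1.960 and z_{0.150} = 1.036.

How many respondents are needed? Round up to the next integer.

n = 762

n = (z_{α/2} + z_β)² · σ² / δ²
  = (1.960 + 1.036)² · 1851² / 201²
  = 8.9760 · 3426201 / 40401
  = 761.21
Round up → n = 762.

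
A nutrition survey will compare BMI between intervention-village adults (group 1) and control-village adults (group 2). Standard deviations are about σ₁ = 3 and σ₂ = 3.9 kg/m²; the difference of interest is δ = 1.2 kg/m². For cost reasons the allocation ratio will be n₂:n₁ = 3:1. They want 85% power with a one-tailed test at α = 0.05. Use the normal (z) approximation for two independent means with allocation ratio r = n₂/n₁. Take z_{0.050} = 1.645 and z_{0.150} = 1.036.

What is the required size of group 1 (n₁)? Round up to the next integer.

n₁ = 71

n₁ = (z_α + z_β)² · (σ₁² + σ₂²/r) / δ²
   = (1.645 + 1.036)² · (3² + 3.9²/3) / 1.2²
   = 7.1878 · (9 + 5.07) / 1.44
   = 7.1878 · 14.07 / 1.44
   = 70.23
Round up → n₁ = 71; n₂ = r·n₁ = 3 × 71 = 213.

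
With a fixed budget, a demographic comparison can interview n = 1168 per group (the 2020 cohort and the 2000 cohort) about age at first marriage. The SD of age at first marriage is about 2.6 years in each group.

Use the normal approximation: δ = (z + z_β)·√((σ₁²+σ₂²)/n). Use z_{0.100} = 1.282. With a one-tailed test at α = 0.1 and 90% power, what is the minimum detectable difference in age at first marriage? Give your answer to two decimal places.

δ = (z_α + z_β) · √((σ₁²+σ₂²)/n)
  = (1.282 + 1.282) · √(13.52/1168)
  = 2.564 · √0.01158
  = 2.564 · 0.1076
  = 0.2759

Minimum detectable difference ≈ 0.28 years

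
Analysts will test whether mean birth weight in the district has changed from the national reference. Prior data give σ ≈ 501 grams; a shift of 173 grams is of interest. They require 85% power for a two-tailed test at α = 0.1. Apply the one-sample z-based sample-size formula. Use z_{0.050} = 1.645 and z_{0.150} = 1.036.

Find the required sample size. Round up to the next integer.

n = (z_{α/2} + z_β)² · σ² / δ²
  = (1.645 + 1.036)² · 501² / 173²
  = 7.1878 · 251001 / 29929
  = 60.28
Round up → n = 61.

n = 61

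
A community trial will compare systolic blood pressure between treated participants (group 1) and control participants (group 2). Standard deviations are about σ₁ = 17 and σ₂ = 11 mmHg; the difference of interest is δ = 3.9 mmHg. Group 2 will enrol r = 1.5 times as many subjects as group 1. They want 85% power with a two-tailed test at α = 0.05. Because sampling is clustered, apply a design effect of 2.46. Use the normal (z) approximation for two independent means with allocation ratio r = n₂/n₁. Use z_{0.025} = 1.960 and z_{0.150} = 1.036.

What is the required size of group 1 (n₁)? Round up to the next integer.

n₁ = 537

n₁ = (z_{α/2} + z_β)² · (σ₁² + σ₂²/r) / δ²
   = (1.960 + 1.036)² · (17² + 11²/1.5) / 3.9²
   = 8.9760 · (289 + 80.6667) / 15.21
   = 8.9760 · 369.6667 / 15.21
   = 218.15
Design effect: 2.46 × 218.15 = 536.66.
Round up → n₁ = 537; n₂ = r·n₁ = 1.5 × 537 = 806.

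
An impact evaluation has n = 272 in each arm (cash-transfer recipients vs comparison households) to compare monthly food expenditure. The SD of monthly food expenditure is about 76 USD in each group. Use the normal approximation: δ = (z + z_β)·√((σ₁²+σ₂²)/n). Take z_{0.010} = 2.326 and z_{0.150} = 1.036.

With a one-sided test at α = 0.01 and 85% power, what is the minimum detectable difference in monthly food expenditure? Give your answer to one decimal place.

δ = (z_α + z_β) · √((σ₁²+σ₂²)/n)
  = (2.326 + 1.036) · √(11552/272)
  = 3.362 · √42.4706
  = 3.362 · 6.5169
  = 21.9100

Minimum detectable difference ≈ 21.9 USD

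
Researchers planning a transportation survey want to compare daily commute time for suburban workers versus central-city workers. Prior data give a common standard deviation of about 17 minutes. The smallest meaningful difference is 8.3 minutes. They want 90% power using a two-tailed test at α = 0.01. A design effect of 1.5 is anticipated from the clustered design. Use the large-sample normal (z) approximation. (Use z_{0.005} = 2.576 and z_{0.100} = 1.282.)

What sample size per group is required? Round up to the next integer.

n = 188 per group

n = (z_{α/2} + z_β)² · (σ₁² + σ₂²) / δ²
  = (2.576 + 1.282)² · (2·17² = 578) / 8.3²
  = 14.8842 · 578 / 68.89
  = 124.88
Design effect: 1.5 × 124.88 = 187.32.
Round up → n = 188 per group.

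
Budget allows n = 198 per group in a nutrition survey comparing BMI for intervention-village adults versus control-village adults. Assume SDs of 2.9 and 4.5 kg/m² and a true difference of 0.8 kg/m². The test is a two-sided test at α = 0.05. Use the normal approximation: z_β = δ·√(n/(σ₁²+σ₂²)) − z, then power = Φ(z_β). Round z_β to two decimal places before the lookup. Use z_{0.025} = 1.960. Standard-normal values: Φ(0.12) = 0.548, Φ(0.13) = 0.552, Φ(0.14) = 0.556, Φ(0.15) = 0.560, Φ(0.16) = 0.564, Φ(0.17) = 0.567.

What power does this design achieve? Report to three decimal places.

Power ≈ 0.556

z_β = δ·√(n/(σ₁²+σ₂²)) − z_{α/2}
    = 0.8 · √(198/28.66) − 1.960
    = 0.8 · 2.62842 − 1.960
    = 2.1027 − 1.960 = 0.1427 → 0.14
Power = Φ(0.14) = 0.556.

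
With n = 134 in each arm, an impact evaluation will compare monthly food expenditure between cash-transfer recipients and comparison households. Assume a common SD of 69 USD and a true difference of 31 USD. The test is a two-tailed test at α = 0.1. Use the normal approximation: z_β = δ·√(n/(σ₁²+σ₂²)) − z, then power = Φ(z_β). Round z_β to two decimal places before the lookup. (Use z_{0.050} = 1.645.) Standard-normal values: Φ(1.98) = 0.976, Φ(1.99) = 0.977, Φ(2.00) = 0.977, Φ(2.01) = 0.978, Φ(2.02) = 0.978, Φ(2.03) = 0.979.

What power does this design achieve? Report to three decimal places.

Power ≈ 0.979

z_β = δ·√(n/(σ₁²+σ₂²)) − z_{α/2}
    = 31 · √(134/9522) − 1.645
    = 31 · 0.11863 − 1.645
    = 3.6775 − 1.645 = 2.0325 → 2.03
Power = Φ(2.03) = 0.979.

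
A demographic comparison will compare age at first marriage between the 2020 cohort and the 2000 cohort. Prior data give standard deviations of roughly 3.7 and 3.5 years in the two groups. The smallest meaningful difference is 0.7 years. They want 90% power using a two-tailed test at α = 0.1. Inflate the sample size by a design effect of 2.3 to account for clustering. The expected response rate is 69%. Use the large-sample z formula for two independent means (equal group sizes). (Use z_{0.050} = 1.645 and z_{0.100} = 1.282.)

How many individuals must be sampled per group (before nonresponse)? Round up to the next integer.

n = 1512 per group

n = (z_{α/2} + z_β)² · (σ₁² + σ₂²) / δ²
  = (1.645 + 1.282)² · (3.7² + 3.5² = 25.94) / 0.7²
  = 8.5673 · 25.94 / 0.49
  = 453.54
Design effect: 2.3 × 453.54 = 1043.15.
Adjust for 69% response: 1043.15 / 0.69 = 1511.81.
Round up → n = 1512 per group.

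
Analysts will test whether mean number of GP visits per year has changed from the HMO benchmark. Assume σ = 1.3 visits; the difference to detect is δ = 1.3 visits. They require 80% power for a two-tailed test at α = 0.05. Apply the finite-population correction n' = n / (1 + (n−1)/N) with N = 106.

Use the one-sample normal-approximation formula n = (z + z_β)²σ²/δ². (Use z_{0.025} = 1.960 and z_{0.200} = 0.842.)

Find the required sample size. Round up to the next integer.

n = 8

n = (z_{α/2} + z_β)² · σ² / δ²
  = (1.960 + 0.842)² · 1.3² / 1.3²
  = 7.8512 · 1.69 / 1.69
  = 7.85
Finite-population correction (N = 106): 7.85 / (1 + (7.85 − 1)/106) = 7.37.
Round up → n = 8.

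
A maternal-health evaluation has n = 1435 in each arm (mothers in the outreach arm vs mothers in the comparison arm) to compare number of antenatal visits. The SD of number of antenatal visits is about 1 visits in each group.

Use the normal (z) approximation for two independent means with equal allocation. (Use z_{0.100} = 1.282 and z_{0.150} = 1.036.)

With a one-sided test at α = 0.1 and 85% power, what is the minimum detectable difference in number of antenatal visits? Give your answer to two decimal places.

Minimum detectable difference ≈ 0.09 visits

δ = (z_α + z_β) · √((σ₁²+σ₂²)/n)
  = (1.282 + 1.036) · √(2/1435)
  = 2.318 · √0.00139
  = 2.318 · 0.0373
  = 0.0865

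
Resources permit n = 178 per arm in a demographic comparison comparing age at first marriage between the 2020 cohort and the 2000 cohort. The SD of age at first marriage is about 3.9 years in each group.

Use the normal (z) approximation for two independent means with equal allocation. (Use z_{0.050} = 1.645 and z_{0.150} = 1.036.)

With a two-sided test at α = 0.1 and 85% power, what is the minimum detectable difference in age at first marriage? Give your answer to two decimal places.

δ = (z_{α/2} + z_β) · √((σ₁²+σ₂²)/n)
  = (1.645 + 1.036) · √(30.42/178)
  = 2.681 · √0.1709
  = 2.681 · 0.4134
  = 1.1083

Minimum detectable difference ≈ 1.11 years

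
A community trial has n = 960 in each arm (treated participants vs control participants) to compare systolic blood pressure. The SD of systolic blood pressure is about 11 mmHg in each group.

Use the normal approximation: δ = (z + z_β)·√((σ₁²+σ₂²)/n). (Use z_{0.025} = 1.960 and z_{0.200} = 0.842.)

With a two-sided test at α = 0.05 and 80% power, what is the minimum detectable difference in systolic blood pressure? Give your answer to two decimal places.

Minimum detectable difference ≈ 1.41 mmHg

δ = (z_{α/2} + z_β) · √((σ₁²+σ₂²)/n)
  = (1.960 + 0.842) · √(242/960)
  = 2.802 · √0.25208
  = 2.802 · 0.5021
  = 1.4068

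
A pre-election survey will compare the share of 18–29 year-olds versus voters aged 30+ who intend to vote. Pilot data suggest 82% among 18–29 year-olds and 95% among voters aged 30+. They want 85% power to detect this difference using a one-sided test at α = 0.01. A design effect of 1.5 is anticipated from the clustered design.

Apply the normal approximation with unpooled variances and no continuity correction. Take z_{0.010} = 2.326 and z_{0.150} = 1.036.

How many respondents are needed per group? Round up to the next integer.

n = 196 per group

n = (z_α + z_β)² · [p₁(1−p₁) + p₂(1−p₂)] / (p₁ − p₂)²
  = (2.326 + 1.036)² · (0.82·0.18 + 0.95·0.05) / (-0.13)²
  = (3.362)² · (0.1476 + 0.0475) / 0.0169
  = 11.3030 · 0.1951 / 0.0169
  = 130.49
Design effect: 1.5 × 130.49 = 195.73.
Round up → n = 196 per group.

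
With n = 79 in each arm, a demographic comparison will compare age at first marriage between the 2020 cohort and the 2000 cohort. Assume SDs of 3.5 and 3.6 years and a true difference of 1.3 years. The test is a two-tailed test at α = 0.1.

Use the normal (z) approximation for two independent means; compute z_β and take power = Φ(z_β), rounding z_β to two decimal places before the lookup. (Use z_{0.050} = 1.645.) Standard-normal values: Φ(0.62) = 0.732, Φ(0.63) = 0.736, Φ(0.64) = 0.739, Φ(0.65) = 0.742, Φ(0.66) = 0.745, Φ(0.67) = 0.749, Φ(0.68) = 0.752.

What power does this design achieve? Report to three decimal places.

Power ≈ 0.745

z_β = δ·√(n/(σ₁²+σ₂²)) − z_{α/2}
    = 1.3 · √(79/25.21) − 1.645
    = 1.3 · 1.77022 − 1.645
    = 2.3013 − 1.645 = 0.6563 → 0.66
Power = Φ(0.66) = 0.745.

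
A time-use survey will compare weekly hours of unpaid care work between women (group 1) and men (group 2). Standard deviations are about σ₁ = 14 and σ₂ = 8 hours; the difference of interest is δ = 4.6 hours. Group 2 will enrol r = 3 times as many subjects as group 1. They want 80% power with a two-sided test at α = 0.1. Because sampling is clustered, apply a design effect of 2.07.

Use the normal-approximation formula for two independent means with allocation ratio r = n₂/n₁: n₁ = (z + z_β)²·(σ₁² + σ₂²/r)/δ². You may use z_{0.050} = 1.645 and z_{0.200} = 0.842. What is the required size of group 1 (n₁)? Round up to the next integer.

n₁ = 132

n₁ = (z_{α/2} + z_β)² · (σ₁² + σ₂²/r) / δ²
   = (1.645 + 0.842)² · (14² + 8²/3) / 4.6²
   = 6.1852 · (196 + 21.3333) / 21.16
   = 6.1852 · 217.3333 / 21.16
   = 63.53
Design effect: 2.07 × 63.53 = 131.50.
Round up → n₁ = 132; n₂ = r·n₁ = 3 × 132 = 396.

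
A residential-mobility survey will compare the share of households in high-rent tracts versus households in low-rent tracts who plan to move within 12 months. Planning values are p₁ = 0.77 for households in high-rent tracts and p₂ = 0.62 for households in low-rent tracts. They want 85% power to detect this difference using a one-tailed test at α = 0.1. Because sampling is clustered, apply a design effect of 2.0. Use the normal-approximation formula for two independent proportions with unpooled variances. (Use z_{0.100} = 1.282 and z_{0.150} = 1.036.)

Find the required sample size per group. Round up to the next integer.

n = (z_α + z_β)² · [p₁(1−p₁) + p₂(1−p₂)] / (p₁ − p₂)²
  = (1.282 + 1.036)² · (0.77·0.23 + 0.62·0.38) / (0.15)²
  = (2.318)² · (0.1771 + 0.2356) / 0.0225
  = 5.3731 · 0.4127 / 0.0225
  = 98.56
Design effect: 2.0 × 98.56 = 197.11.
Round up → n = 198 per group.

n = 198 per group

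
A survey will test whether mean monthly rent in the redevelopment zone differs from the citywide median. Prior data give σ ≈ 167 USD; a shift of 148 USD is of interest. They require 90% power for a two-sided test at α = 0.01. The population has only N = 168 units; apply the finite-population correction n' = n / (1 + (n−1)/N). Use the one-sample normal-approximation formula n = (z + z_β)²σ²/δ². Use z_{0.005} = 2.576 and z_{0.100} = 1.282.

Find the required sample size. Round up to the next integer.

n = (z_{α/2} + z_β)² · σ² / δ²
  = (2.576 + 1.282)² · 167² / 148²
  = 14.8842 · 27889 / 21904
  = 18.95
Finite-population correction (N = 168): 18.95 / (1 + (18.95 − 1)/168) = 17.12.
Round up → n = 18.

n = 18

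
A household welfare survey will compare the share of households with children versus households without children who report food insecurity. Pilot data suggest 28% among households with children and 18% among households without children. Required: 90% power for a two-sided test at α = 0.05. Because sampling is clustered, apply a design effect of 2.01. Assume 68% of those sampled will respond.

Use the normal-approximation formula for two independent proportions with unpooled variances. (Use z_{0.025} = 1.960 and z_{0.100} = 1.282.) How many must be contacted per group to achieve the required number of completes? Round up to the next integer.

n = 1085 per group

n = (z_{α/2} + z_β)² · [p₁(1−p₁) + p₂(1−p₂)] / (p₁ − p₂)²
  = (1.960 + 1.282)² · (0.28·0.72 + 0.18·0.82) / (0.10)²
  = (3.242)² · (0.2016 + 0.1476) / 0.0100
  = 10.5106 · 0.3492 / 0.0100
  = 367.03
Design effect: 2.01 × 367.03 = 737.73.
Adjust for 68% response: 737.73 / 0.68 = 1084.89.
Round up → n = 1085 per group.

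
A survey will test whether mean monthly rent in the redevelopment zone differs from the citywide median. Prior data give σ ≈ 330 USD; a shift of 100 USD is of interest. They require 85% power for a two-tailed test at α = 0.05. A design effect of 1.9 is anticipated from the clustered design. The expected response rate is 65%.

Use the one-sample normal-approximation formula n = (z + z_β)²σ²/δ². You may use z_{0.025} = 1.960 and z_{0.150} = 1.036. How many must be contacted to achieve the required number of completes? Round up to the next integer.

n = 286

n = (z_{α/2} + z_β)² · σ² / δ²
  = (1.960 + 1.036)² · 330² / 100²
  = 8.9760 · 108900 / 10000
  = 97.75
Design effect: 1.9 × 97.75 = 185.72.
Adjust for 65% response: 185.72 / 0.65 = 285.73.
Round up → n = 286.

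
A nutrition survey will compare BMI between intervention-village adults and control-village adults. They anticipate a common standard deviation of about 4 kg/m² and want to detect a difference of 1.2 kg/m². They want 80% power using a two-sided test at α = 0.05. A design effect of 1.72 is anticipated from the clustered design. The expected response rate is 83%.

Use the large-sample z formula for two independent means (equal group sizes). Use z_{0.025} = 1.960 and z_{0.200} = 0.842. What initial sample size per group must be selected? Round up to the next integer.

n = (z_{α/2} + z_β)² · (σ₁² + σ₂²) / δ²
  = (1.960 + 0.842)² · (2·4² = 32) / 1.2²
  = 7.8512 · 32 / 1.44
  = 174.47
Design effect: 1.72 × 174.47 = 300.09.
Adjust for 83% response: 300.09 / 0.83 = 361.55.
Round up → n = 362 per group.

n = 362 per group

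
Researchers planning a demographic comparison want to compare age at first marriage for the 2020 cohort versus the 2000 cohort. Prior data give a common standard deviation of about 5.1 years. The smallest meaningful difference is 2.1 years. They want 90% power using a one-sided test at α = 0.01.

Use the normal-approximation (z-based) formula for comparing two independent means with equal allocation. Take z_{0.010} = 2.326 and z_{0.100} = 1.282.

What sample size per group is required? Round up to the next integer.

n = (z_α + z_β)² · (σ₁² + σ₂²) / δ²
  = (2.326 + 1.282)² · (2·5.1² = 52.02) / 2.1²
  = 13.0177 · 52.02 / 4.41
  = 153.56
Round up → n = 154 per group.

n = 154 per group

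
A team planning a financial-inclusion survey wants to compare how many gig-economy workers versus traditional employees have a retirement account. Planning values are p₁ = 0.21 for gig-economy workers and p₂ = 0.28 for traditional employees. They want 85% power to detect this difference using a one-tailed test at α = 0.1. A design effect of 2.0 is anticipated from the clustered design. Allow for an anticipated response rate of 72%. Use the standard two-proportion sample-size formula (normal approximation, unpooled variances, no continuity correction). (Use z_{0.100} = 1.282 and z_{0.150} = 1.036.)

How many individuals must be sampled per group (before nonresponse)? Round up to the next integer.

n = 1120 per group

n = (z_α + z_β)² · [p₁(1−p₁) + p₂(1−p₂)] / (p₁ − p₂)²
  = (1.282 + 1.036)² · (0.21·0.79 + 0.28·0.72) / (-0.07)²
  = (2.318)² · (0.1659 + 0.2016) / 0.0049
  = 5.3731 · 0.3675 / 0.0049
  = 402.98
Design effect: 2.0 × 402.98 = 805.97.
Adjust for 72% response: 805.97 / 0.72 = 1119.40.
Round up → n = 1120 per group.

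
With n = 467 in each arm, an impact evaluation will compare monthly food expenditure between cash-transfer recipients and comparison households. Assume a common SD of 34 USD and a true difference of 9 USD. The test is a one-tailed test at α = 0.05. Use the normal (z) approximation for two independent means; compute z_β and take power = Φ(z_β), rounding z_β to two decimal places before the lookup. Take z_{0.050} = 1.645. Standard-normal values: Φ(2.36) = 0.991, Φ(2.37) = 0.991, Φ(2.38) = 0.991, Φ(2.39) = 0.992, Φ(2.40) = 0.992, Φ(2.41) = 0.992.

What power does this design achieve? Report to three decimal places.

z_β = δ·√(n/(σ₁²+σ₂²)) − z_α
    = 9 · √(467/2312) − 1.645
    = 9 · 0.44943 − 1.645
    = 4.0449 − 1.645 = 2.3999 → 2.40
Power = Φ(2.40) = 0.992.

Power ≈ 0.992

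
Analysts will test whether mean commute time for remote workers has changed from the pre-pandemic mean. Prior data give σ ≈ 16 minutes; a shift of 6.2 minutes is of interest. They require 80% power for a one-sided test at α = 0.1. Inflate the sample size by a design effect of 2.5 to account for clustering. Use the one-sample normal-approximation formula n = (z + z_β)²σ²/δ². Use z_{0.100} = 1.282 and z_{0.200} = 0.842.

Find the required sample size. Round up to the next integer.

n = (z_α + z_β)² · σ² / δ²
  = (1.282 + 0.842)² · 16² / 6.2²
  = 4.5114 · 256 / 38.44
  = 30.04
Design effect: 2.5 × 30.04 = 75.11.
Round up → n = 76.

n = 76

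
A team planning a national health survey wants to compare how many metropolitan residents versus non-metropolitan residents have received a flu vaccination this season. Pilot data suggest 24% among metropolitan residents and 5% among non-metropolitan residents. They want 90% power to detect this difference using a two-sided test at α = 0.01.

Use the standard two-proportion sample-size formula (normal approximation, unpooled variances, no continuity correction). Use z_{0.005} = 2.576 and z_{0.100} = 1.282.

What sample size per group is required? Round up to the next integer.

n = 95 per group

n = (z_{α/2} + z_β)² · [p₁(1−p₁) + p₂(1−p₂)] / (p₁ − p₂)²
  = (2.576 + 1.282)² · (0.24·0.76 + 0.05·0.95) / (0.19)²
  = (3.858)² · (0.1824 + 0.0475) / 0.0361
  = 14.8842 · 0.2299 / 0.0361
  = 94.79
Round up → n = 95 per group.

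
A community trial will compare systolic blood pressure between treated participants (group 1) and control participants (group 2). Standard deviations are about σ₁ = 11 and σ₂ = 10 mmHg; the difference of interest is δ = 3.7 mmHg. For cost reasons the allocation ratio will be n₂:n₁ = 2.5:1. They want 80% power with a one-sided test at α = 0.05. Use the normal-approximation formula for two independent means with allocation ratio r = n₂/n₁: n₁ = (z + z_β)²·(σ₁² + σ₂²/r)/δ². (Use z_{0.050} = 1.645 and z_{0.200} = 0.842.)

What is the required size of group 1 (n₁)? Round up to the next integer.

n₁ = (z_α + z_β)² · (σ₁² + σ₂²/r) / δ²
   = (1.645 + 0.842)² · (11² + 10²/2.5) / 3.7²
   = 6.1852 · (121 + 40) / 13.69
   = 6.1852 · 161 / 13.69
   = 72.74
Round up → n₁ = 73; n₂ = r·n₁ = 2.5 × 73 = 183.

n₁ = 73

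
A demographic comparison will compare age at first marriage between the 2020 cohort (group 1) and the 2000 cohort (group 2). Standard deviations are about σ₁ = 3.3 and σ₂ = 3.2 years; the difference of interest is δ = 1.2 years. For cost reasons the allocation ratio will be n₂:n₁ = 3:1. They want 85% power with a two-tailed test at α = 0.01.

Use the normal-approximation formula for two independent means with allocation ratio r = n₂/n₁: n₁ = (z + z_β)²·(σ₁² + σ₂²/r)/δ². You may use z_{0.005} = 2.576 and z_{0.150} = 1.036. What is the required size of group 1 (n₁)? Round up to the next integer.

n₁ = 130

n₁ = (z_{α/2} + z_β)² · (σ₁² + σ₂²/r) / δ²
   = (2.576 + 1.036)² · (3.3² + 3.2²/3) / 1.2²
   = 13.0465 · (10.89 + 3.4133) / 1.44
   = 13.0465 · 14.3033 / 1.44
   = 129.59
Round up → n₁ = 130; n₂ = r·n₁ = 3 × 130 = 390.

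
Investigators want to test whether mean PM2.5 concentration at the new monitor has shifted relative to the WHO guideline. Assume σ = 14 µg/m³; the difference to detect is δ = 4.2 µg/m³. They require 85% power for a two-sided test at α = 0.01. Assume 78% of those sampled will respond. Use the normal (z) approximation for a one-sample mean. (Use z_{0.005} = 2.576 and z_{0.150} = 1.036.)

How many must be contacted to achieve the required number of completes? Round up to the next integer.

n = 186

n = (z_{α/2} + z_β)² · σ² / δ²
  = (2.576 + 1.036)² · 14² / 4.2²
  = 13.0465 · 196 / 17.64
  = 144.96
Adjust for 78% response: 144.96 / 0.78 = 185.85.
Round up → n = 186.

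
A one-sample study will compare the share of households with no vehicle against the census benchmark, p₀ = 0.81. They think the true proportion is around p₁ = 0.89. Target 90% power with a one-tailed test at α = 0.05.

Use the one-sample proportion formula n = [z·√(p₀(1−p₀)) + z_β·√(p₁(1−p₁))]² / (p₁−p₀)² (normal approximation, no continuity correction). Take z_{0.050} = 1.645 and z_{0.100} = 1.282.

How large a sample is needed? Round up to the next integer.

n = 172

n = [z_α·√(p₀q₀) + z_β·√(p₁q₁)]² / (p₁ − p₀)²
  = [1.645·√(0.81·0.19) + 1.282·√(0.89·0.11)]² / (0.08)²
  = [1.645·0.3923 + 1.282·0.3129]² / 0.0064
  = [1.0465]² / 0.0064
  = 171.11
Round up → n = 172.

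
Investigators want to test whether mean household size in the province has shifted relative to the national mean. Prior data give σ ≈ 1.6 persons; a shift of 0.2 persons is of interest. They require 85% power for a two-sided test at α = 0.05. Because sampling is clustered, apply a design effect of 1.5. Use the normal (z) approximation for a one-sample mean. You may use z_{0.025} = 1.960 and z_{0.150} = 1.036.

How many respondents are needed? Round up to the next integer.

n = (z_{α/2} + z_β)² · σ² / δ²
  = (1.960 + 1.036)² · 1.6² / 0.2²
  = 8.9760 · 2.56 / 0.04
  = 574.47
Design effect: 1.5 × 574.47 = 861.70.
Round up → n = 862.

n = 862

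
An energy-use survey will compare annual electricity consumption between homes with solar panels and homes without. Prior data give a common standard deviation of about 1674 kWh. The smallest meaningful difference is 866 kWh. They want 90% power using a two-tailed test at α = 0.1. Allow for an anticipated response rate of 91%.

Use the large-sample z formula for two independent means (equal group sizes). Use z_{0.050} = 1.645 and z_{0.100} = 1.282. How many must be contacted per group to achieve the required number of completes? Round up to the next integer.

n = (z_{α/2} + z_β)² · (σ₁² + σ₂²) / δ²
  = (1.645 + 1.282)² · (2·1674² = 5604552) / 866²
  = 8.5673 · 5604552 / 749956
  = 64.03
Adjust for 91% response: 64.03 / 0.91 = 70.36.
Round up → n = 71 per group.

n = 71 per group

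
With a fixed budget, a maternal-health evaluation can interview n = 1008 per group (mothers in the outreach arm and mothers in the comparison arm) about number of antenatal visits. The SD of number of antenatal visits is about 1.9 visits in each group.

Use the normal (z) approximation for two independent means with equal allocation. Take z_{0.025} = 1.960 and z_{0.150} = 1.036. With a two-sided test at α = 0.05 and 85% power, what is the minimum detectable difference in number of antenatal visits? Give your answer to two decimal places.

Minimum detectable difference ≈ 0.25 visits

δ = (z_{α/2} + z_β) · √((σ₁²+σ₂²)/n)
  = (1.960 + 1.036) · √(7.22/1008)
  = 2.996 · √0.00716
  = 2.996 · 0.0846
  = 0.2536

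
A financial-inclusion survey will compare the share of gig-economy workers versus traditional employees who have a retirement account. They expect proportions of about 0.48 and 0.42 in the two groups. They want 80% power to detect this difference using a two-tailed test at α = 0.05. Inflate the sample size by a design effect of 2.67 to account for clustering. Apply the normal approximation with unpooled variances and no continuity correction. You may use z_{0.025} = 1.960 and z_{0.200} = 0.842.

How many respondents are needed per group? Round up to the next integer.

n = (z_{α/2} + z_β)² · [p₁(1−p₁) + p₂(1−p₂)] / (p₁ − p₂)²
  = (1.960 + 0.842)² · (0.48·0.52 + 0.42·0.58) / (0.06)²
  = (2.802)² · (0.2496 + 0.2436) / 0.0036
  = 7.8512 · 0.4932 / 0.0036
  = 1075.61
Design effect: 2.67 × 1075.61 = 2871.89.
Round up → n = 2872 per group.

n = 2872 per group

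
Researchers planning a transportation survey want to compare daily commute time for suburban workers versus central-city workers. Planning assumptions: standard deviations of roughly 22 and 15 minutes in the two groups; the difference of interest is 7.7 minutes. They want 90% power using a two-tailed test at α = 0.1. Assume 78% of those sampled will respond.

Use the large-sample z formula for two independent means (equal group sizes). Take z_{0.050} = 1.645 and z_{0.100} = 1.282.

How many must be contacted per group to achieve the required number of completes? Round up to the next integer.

n = 132 per group

n = (z_{α/2} + z_β)² · (σ₁² + σ₂²) / δ²
  = (1.645 + 1.282)² · (22² + 15² = 709) / 7.7²
  = 8.5673 · 709 / 59.29
  = 102.45
Adjust for 78% response: 102.45 / 0.78 = 131.35.
Round up → n = 132 per group.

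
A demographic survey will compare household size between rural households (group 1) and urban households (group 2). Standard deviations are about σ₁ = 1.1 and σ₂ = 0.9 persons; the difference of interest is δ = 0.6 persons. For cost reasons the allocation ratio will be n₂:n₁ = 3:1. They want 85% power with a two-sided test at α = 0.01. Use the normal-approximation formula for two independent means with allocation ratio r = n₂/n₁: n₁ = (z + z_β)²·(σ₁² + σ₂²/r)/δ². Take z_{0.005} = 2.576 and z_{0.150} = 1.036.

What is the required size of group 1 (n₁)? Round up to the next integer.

n₁ = (z_{α/2} + z_β)² · (σ₁² + σ₂²/r) / δ²
   = (2.576 + 1.036)² · (1.1² + 0.9²/3) / 0.6²
   = 13.0465 · (1.21 + 0.27) / 0.36
   = 13.0465 · 1.48 / 0.36
   = 53.64
Round up → n₁ = 54; n₂ = r·n₁ = 3 × 54 = 162.

n₁ = 54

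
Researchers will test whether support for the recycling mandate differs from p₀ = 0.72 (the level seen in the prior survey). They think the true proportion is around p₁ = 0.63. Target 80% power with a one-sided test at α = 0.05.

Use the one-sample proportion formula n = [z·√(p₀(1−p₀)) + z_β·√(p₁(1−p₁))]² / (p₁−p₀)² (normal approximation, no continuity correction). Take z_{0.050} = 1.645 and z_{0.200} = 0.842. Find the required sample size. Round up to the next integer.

n = 162

n = [z_α·√(p₀q₀) + z_β·√(p₁q₁)]² / (p₁ − p₀)²
  = [1.645·√(0.72·0.28) + 0.842·√(0.63·0.37)]² / (-0.09)²
  = [1.645·0.4490 + 0.842·0.4828]² / 0.0081
  = [1.1451]² / 0.0081
  = 161.89
Round up → n = 162.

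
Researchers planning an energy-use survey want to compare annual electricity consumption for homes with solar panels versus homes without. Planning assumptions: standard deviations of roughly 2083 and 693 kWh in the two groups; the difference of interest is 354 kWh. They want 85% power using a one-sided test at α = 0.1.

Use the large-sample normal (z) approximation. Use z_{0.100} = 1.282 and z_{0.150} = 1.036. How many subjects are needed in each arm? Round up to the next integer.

n = (z_α + z_β)² · (σ₁² + σ₂²) / δ²
  = (1.282 + 1.036)² · (2083² + 693² = 4819138) / 354²
  = 5.3731 · 4819138 / 125316
  = 206.63
Round up → n = 207 per group.

n = 207 per group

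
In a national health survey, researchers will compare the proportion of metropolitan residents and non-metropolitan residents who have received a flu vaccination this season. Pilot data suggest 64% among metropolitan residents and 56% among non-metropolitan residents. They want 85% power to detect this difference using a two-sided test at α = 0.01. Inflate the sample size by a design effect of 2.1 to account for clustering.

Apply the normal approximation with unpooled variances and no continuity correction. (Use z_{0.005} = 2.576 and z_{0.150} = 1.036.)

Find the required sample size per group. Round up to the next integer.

n = 2042 per group

n = (z_{α/2} + z_β)² · [p₁(1−p₁) + p₂(1−p₂)] / (p₁ − p₂)²
  = (2.576 + 1.036)² · (0.64·0.36 + 0.56·0.44) / (0.08)²
  = (3.612)² · (0.2304 + 0.2464) / 0.0064
  = 13.0465 · 0.4768 / 0.0064
  = 971.97
Design effect: 2.1 × 971.97 = 2041.13.
Round up → n = 2042 per group.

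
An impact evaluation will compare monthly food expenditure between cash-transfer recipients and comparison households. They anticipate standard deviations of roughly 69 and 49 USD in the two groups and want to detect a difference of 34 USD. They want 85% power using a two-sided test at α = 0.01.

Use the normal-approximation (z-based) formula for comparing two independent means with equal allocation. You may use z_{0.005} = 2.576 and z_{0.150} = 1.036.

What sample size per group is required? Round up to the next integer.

n = 81 per group

n = (z_{α/2} + z_β)² · (σ₁² + σ₂²) / δ²
  = (2.576 + 1.036)² · (69² + 49² = 7162) / 34²
  = 13.0465 · 7162 / 1156
  = 80.83
Round up → n = 81 per group.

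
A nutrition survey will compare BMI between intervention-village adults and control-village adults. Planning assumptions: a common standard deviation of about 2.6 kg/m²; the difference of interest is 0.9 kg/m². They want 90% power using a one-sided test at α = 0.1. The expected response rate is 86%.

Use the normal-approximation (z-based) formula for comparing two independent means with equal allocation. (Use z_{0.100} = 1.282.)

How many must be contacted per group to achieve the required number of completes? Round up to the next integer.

n = (z_α + z_β)² · (σ₁² + σ₂²) / δ²
  = (1.282 + 1.282)² · (2·2.6² = 13.52) / 0.9²
  = 6.5741 · 13.52 / 0.81
  = 109.73
Adjust for 86% response: 109.73 / 0.86 = 127.59.
Round up → n = 128 per group.

n = 128 per group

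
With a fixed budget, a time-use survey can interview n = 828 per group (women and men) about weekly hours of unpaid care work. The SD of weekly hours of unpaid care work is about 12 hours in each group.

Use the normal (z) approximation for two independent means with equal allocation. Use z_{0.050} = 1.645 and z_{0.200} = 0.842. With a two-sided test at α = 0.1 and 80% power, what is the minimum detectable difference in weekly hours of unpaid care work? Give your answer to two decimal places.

δ = (z_{α/2} + z_β) · √((σ₁²+σ₂²)/n)
  = (1.645 + 0.842) · √(288/828)
  = 2.487 · √0.34783
  = 2.487 · 0.5898
  = 1.4668

Minimum detectable difference ≈ 1.47 hours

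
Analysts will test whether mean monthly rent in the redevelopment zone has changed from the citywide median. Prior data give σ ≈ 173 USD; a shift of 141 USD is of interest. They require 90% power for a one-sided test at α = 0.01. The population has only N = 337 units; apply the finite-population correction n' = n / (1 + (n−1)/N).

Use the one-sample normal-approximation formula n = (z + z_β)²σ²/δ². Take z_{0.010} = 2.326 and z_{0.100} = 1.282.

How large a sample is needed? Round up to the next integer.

n = 19

n = (z_α + z_β)² · σ² / δ²
  = (2.326 + 1.282)² · 173² / 141²
  = 13.0177 · 29929 / 19881
  = 19.60
Finite-population correction (N = 337): 19.60 / (1 + (19.60 − 1)/337) = 18.57.
Round up → n = 19.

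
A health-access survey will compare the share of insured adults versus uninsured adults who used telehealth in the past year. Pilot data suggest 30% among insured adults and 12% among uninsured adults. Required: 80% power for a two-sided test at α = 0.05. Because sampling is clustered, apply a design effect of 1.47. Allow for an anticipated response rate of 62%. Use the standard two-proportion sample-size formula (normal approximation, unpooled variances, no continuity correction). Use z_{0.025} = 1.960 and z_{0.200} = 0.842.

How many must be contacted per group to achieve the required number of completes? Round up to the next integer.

n = (z_{α/2} + z_β)² · [p₁(1−p₁) + p₂(1−p₂)] / (p₁ − p₂)²
  = (1.960 + 0.842)² · (0.30·0.70 + 0.12·0.88) / (0.18)²
  = (2.802)² · (0.2100 + 0.1056) / 0.0324
  = 7.8512 · 0.3156 / 0.0324
  = 76.48
Design effect: 1.47 × 76.48 = 112.42.
Adjust for 62% response: 112.42 / 0.62 = 181.32.
Round up → n = 182 per group.

n = 182 per group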